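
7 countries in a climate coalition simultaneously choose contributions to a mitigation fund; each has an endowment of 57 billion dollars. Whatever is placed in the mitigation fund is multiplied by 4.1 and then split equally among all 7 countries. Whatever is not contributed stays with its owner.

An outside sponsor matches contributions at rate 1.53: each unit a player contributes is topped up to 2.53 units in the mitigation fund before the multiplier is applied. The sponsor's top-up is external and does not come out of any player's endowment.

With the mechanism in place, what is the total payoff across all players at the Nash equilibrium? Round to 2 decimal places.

4138.83 billion dollars

With the mechanism, a contributed unit returns 4.1 × 2.53 / 7 = 1.4819 per unit of net cost to the contributor — now above 1 — so contributing fully is weakly dominant for every player.
So the Nash equilibrium is full contribution by all 7; the group earns 4.1 × 2.53 × 399 = 4138.83.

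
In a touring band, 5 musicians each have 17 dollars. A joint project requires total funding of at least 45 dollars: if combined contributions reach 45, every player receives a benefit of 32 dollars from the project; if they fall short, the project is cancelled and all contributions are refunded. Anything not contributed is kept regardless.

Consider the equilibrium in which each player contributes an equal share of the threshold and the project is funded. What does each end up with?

40 dollars

Equal share of the threshold: 45/5 = 9.
At this profile no one gains by cutting their contribution: any cut drops the total below 45, the project is cancelled, contributions are refunded, and the deviator ends with 17, which is less than 17 − 9 + 32 = 40. Contributing more than 9 just wastes the excess. So contributing exactly 9 is a best response.
Each player's payoff: 17 − 9 + 32 = 40.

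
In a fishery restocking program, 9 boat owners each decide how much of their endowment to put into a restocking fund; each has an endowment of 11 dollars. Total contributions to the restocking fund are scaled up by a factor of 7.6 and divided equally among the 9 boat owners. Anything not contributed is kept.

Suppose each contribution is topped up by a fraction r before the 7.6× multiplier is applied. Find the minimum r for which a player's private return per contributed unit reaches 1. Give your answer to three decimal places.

0.184

With matching at rate r, one contributed unit becomes (1 + r) in the restocking fund and returns 7.6 × (1 + r) / 9 to the contributor.
Setting this equal to 1: 1 + r = 9/7.6 = 1.1842.
So the minimum matching rate is r = 1.1842 − 1 = 0.184.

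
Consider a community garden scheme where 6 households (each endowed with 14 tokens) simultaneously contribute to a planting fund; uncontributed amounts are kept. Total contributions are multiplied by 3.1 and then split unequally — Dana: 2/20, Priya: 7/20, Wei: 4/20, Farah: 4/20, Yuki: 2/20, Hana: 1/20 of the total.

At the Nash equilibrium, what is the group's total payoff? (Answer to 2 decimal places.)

A player with share s gets back 3.1·s per unit contributed, so full contribution is dominant for anyone with s > 1/3.1 = 0.3226 and zero contribution is dominant for anyone below.
Only Priya (7/20) clears that bar, contributing 14; the remaining 5 contribute 0. Total contributed: 14.
The planting fund pays out 3.1 × 14 = 43.40 in total (split across the unequal shares, but the aggregate is all that matters for the group sum).
The 5 free-riders keep 14 each, adding 70. Group total = 70 + 43.40 = 113.40.

113.40 tokens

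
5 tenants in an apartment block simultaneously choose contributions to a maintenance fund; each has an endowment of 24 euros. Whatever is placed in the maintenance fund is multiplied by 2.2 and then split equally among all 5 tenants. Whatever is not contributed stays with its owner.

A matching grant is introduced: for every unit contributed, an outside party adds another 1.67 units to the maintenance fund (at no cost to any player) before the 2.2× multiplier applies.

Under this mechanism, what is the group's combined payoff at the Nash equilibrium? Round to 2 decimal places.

704.88 euros

Under the mechanism each unit contributed yields 2.2 × 2.67 / 5 = 1.1748 back to its contributor per unit of net cost, which exceeds 1, making full contribution the dominant choice for everyone.
At the Nash equilibrium everyone contributes 24. Group total payoff = 2.2 × 2.67 × 120 = 704.88.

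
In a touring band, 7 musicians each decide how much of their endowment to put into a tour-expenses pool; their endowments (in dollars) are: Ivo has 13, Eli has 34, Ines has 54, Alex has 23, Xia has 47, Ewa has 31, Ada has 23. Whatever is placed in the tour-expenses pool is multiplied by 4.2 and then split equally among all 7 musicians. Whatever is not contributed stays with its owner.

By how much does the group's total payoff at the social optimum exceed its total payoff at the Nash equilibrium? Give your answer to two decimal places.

The private return per contributed unit is 4.2/7 = 0.6000 < 1 for every player regardless of endowment, so the Nash equilibrium is zero contribution and the group total is Σ E_j = 13 + 34 + 54 + 23 + 47 + 31 + 23 = 225.
Each contributed unit returns 4.200 to the group, so the social optimum is full contribution by everyone: group total = 4.200 × 225 = 945.00.
Efficiency loss = (4.200 − 1) × 225 = 720.00.

720.00 dollars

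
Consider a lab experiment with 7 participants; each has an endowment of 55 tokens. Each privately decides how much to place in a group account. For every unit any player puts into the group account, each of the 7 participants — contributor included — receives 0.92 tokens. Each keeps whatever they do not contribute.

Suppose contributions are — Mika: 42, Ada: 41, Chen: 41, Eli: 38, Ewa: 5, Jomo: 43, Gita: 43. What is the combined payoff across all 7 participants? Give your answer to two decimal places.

Total contributed: 42 + 41 + 41 + 38 + 5 + 43 + 43 = 253; total kept: 7 × 55 − 253 = 132.
The group account pays out 0.92 × 7 × 253 = 1629.32 in aggregate.
Group total = 132 + 1629.32 = 1761.32.

1761.32 tokens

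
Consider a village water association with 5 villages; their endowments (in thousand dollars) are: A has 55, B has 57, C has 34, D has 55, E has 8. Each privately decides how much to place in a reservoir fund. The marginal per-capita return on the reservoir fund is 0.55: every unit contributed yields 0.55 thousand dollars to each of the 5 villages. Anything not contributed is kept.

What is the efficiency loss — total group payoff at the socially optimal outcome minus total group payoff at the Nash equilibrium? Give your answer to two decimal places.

The private return per contributed unit is 0.55 < 1 for everyone, so the Nash equilibrium is zero contribution and the group total is Σ E_j = 55 + 57 + 34 + 55 + 8 = 209.
Each contributed unit returns 2.750 to the group, so the social optimum is full contribution by everyone: group total = 2.750 × 209 = 574.75.
Efficiency loss = (2.750 − 1) × 209 = 365.75.

365.75 thousand dollars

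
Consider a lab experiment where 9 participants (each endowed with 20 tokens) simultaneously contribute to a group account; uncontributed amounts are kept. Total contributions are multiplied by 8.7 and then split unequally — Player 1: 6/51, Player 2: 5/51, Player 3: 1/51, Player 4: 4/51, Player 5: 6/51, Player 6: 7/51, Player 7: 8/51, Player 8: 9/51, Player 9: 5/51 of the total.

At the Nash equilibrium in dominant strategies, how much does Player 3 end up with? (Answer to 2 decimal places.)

Each unit j contributes comes back to j as 8.7 × (j's share), so j prefers to contribute only if that share exceeds 1/8.7 = 0.1149; otherwise keeping the unit dominates.
The shares above 0.1149 belong to Player 1, Player 5, Player 6, Player 7 and Player 8, contributing 20 each; the remaining 4 contribute 0. Total contributed: 100.
Player 3 keeps 20 and receives 8.7 × 100 × 1/51 = 17.06 from the group account, for a payoff of 37.06.

37.06 tokens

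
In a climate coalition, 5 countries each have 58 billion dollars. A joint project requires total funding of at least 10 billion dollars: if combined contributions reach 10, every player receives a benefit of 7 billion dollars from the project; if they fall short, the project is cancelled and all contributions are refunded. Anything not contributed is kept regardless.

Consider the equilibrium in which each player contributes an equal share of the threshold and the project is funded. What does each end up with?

63 billion dollars

Equal share of the threshold: 10/5 = 2.
At this profile no one gains by cutting their contribution: any cut drops the total below 10, the project is cancelled, contributions are refunded, and the deviator ends with 58, which is less than 58 − 2 + 7 = 63. Contributing more than 2 just wastes the excess. So contributing exactly 2 is a best response.
Each player's payoff: 58 − 2 + 7 = 63.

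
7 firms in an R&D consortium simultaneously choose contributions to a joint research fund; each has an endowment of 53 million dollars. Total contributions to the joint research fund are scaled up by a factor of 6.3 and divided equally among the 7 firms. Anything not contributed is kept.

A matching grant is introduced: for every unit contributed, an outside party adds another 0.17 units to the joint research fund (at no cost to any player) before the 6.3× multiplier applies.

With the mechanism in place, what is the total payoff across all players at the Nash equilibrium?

2734.64 million dollars

The effective private return per unit is now 6.3 × 1.17 / 7 = 1.0530 > 1, so every player's dominant strategy flips to full contribution.
At the Nash equilibrium everyone contributes 53. Group total payoff = 6.3 × 1.17 × 371 = 2734.64.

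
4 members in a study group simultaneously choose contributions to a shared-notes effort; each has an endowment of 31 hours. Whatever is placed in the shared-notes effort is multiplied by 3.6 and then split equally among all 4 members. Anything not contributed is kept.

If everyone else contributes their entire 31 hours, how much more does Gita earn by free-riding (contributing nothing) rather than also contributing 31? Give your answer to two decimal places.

3.10 hours

Switching from a contribution of 31 to 0 lets Gita keep an extra 31 hours, but lowers the shared-notes effort by 31, which costs Gita their own share of that drop: 3.6/4 × 31 = 27.90.
Net gain = 31 − 27.90 = 3.10. The private return per contributed unit (0.9000) is below 1, so free-riding is indeed the best response regardless of what the others do.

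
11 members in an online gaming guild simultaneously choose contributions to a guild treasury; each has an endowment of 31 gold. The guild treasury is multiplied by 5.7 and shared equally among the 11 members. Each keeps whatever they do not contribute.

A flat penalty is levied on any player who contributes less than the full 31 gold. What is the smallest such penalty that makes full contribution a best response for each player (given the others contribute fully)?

14.94 gold

Given the others contribute fully, the best deviation is to contribute 0 (any partial contribution still incurs the fine and gives up units whose private return 0.5182 is below 1).
Deviating from 31 to 0 saves 31 gold but forfeits the deviator's share of the drop in the guild treasury: 5.7/11 × 31 = 16.06.
So the deviation gain is 31 − 16.06 = 14.94, and the fine must be at least 14.94 gold to wipe it out.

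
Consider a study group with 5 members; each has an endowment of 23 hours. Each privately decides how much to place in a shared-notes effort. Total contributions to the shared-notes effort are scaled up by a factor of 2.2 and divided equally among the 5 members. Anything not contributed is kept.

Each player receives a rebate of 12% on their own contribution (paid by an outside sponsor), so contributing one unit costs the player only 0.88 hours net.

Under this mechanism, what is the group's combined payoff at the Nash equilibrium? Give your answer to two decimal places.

With the mechanism, a contributed unit returns (2.2/5) / 0.88 = 0.5000 per unit of net cost — still below 1 — so contributing 0 remains dominant for every player.
At the Nash equilibrium no one contributes; group total payoff = 5 × 23 = 115.

115.00 hours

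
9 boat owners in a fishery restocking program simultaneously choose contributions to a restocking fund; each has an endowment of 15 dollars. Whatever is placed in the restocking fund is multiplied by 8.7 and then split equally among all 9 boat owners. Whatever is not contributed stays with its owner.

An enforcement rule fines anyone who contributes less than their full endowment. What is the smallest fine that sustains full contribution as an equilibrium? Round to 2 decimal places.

0.50 dollars

Given the others contribute fully, the best deviation is to contribute 0 (any partial contribution still incurs the fine and gives up units whose private return 0.9667 is below 1).
Deviating from 15 to 0 saves 15 dollars but forfeits the deviator's share of the drop in the restocking fund: 8.7/9 × 15 = 14.50.
So the deviation gain is 15 − 14.50 = 0.50, and the fine must be at least 0.50 dollars to wipe it out.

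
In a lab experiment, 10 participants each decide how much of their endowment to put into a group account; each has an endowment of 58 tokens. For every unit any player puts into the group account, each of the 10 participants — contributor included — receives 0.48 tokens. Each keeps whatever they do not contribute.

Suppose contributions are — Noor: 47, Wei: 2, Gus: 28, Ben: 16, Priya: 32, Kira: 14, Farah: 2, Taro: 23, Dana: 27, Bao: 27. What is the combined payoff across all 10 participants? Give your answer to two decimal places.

Total contributed: 47 + 2 + 28 + 16 + 32 + 14 + 2 + 23 + 27 + 27 = 218; total kept: 10 × 58 − 218 = 362.
The group account pays out 0.48 × 10 × 218 = 1046.40 in aggregate.
Group total = 362 + 1046.40 = 1408.40.

1408.40 tokens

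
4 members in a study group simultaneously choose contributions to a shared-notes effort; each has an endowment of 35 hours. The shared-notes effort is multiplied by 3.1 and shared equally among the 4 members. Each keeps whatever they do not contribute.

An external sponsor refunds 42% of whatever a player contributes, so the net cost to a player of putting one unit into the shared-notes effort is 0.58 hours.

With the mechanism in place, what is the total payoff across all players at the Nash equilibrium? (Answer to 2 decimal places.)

The effective private return per unit is now (3.1/4) / 0.58 = 1.3362 > 1, so every player's dominant strategy flips to full contribution.
At the Nash equilibrium everyone contributes 35. Group total payoff = 4 × (35 × 0.42 + 3.1 × 35) = 492.80.

492.80 hours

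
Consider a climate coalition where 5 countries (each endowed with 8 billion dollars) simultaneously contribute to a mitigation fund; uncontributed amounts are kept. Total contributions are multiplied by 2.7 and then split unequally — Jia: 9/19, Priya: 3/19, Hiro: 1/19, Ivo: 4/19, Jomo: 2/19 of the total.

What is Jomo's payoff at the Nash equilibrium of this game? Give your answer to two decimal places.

A player with share s gets back 2.7·s per unit contributed, so full contribution is dominant for anyone with s > 1/2.7 = 0.3704 and zero contribution is dominant for anyone below.
Only Jia (9/19) clears that bar, contributing 8; the remaining 4 contribute 0. Total contributed: 8.
Jomo keeps 8 and receives 2.7 × 8 × 2/19 = 2.27 from the mitigation fund, for a payoff of 10.27.

10.27 billion dollars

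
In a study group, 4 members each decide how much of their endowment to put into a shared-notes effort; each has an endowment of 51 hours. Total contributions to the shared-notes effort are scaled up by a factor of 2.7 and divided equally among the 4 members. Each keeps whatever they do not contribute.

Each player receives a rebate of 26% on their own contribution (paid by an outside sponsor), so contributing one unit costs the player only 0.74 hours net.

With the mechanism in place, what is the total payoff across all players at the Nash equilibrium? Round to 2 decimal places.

204.00 hours

Even with the mechanism, each unit contributed returns only (2.7/4) / 0.74 = 0.9122 per unit of net cost, so contributing nothing is still dominant.
At the Nash equilibrium no one contributes; group total payoff = 4 × 51 = 204.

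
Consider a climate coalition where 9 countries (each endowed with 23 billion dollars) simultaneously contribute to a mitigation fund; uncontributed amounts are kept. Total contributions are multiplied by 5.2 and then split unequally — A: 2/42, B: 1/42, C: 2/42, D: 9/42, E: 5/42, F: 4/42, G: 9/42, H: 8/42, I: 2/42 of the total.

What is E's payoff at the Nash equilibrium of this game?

51.48 billion dollars

A player with share s gets back 5.2·s per unit contributed, so full contribution is dominant for anyone with s > 1/5.2 = 0.1923 and zero contribution is dominant for anyone below.
D and G clear that bar, contributing 23 each; the remaining 7 contribute 0. Total contributed: 46.
E keeps 23 and receives 5.2 × 46 × 5/42 = 28.48 from the mitigation fund, for a payoff of 51.48.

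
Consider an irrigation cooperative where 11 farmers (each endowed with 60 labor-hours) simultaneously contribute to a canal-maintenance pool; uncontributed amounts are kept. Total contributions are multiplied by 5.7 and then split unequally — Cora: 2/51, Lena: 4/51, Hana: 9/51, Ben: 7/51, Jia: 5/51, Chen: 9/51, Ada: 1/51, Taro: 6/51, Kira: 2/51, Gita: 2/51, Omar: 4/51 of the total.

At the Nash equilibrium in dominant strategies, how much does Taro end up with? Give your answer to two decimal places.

For player j, contributing a unit is worthwhile iff 5.7 × (j's share) ≥ 1, i.e. iff j's share is at least 0.1754.
Hana and Chen are above the threshold, contributing 60 each; the remaining 9 contribute 0. Total contributed: 120.
Taro keeps 60 and receives 5.7 × 120 × 6/51 = 80.47 from the canal-maintenance pool, for a payoff of 140.47.

140.47 labor-hours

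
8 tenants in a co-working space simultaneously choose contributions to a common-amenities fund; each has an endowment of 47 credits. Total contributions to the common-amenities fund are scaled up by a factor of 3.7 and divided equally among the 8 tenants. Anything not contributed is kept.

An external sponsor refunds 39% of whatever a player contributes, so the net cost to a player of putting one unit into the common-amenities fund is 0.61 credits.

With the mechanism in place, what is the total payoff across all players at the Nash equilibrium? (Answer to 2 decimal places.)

With the mechanism, a contributed unit returns (3.7/8) / 0.61 = 0.7582 per unit of net cost — still below 1 — so contributing 0 remains dominant for every player.
At the Nash equilibrium no one contributes; group total payoff = 8 × 47 = 376.

376.00 credits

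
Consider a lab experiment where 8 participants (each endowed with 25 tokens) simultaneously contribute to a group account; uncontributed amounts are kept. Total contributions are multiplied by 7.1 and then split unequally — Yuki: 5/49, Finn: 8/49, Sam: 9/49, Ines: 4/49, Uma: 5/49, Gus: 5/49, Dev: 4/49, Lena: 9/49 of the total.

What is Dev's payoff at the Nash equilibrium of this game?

A player with share s gets back 7.1·s per unit contributed, so full contribution is dominant for anyone with s > 1/7.1 = 0.1408 and zero contribution is dominant for anyone below.
Finn, Sam and Lena clear that bar, contributing 25 each; the remaining 5 contribute 0. Total contributed: 75.
Dev keeps 25 and receives 7.1 × 75 × 4/49 = 43.47 from the group account, for a payoff of 68.47.

68.47 tokens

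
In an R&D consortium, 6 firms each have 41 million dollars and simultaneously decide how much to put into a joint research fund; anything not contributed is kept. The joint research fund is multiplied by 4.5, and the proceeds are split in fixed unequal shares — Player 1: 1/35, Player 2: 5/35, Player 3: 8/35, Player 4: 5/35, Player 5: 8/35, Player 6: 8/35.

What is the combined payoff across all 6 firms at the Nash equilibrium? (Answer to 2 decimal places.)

A player with share s gets back 4.5·s per unit contributed, so full contribution is dominant for anyone with s > 1/4.5 = 0.2222 and zero contribution is dominant for anyone below.
The shares above 0.2222 belong to Player 3, Player 5 and Player 6, contributing 41 each; the remaining 3 contribute 0. Total contributed: 123.
The joint research fund pays out 4.5 × 123 = 553.50 in total (split across the unequal shares, but the aggregate is all that matters for the group sum).
The 3 free-riders keep 41 each, adding 123. Group total = 123 + 553.50 = 676.50.

676.50 million dollars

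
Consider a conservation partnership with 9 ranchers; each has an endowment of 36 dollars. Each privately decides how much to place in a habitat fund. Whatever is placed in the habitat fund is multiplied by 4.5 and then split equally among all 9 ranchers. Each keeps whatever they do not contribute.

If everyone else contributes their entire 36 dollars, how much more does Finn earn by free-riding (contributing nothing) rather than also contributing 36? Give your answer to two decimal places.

Switching from a contribution of 36 to 0 lets Finn keep an extra 36 dollars, but lowers the habitat fund by 36, which costs Finn their own share of that drop: 4.5/9 × 36 = 18.00.
Net gain = 36 − 18.00 = 18.00. The private return per contributed unit (0.5000) is below 1, so free-riding is indeed the best response regardless of what the others do.

18.00 dollars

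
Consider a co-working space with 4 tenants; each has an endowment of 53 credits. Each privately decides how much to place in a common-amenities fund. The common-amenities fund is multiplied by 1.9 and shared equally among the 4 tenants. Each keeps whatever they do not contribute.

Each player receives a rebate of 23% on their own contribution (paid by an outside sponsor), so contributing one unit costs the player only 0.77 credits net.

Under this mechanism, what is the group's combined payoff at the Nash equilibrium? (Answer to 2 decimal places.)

212.00 credits

With the mechanism, a contributed unit returns (1.9/4) / 0.77 = 0.6169 per unit of net cost — still below 1 — so contributing 0 remains dominant for every player.
Everyone keeps their endowment and the group total is 4 × 53 = 212.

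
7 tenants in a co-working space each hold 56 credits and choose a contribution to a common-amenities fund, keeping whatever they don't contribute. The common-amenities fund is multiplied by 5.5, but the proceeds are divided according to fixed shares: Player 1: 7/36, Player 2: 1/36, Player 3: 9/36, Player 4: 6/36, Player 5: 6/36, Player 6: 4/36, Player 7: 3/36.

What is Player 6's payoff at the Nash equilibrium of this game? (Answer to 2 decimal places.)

124.44 credits

Each unit j contributes comes back to j as 5.5 × (j's share), so j prefers to contribute only if that share exceeds 1/5.5 = 0.1818; otherwise keeping the unit dominates.
Player 1 and Player 3 are above the threshold, contributing 56 each; the remaining 5 contribute 0. Total contributed: 112.
Player 6 keeps 56 and receives 5.5 × 112 × 4/36 = 68.44 from the common-amenities fund, for a payoff of 124.44.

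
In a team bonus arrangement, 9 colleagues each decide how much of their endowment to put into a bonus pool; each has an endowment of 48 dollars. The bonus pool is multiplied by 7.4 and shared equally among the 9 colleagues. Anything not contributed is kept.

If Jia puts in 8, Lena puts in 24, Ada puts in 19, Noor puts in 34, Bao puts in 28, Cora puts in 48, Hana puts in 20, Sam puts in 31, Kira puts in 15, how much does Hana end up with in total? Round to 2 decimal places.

214.64 dollars

Total contributed: 8 + 24 + 19 + 34 + 28 + 48 + 20 + 31 + 15 = 227.
Each receives 7.4 × 227 / 9 = 186.64 from the bonus pool.
Hana keeps 48 − 20 = 28, so Hana's payoff is 28 + 186.64 = 214.64.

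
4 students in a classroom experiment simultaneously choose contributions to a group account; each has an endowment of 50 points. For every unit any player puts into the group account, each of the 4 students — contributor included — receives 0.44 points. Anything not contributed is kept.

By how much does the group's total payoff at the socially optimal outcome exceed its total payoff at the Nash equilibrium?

The private return per contributed unit is 0.44 < 1, so contributing 0 is dominant for every player. At the Nash equilibrium everyone keeps their 50, and the group total is 4 × 50 = 200.
Each contributed unit returns 1.760 to the group as a whole (0.44 to each of 4 players), which exceeds 1, so the social optimum is full contribution: group total = 1.760 × 200 = 352.00.
Efficiency loss = 352.00 − 200 = 152.00.

152.00 points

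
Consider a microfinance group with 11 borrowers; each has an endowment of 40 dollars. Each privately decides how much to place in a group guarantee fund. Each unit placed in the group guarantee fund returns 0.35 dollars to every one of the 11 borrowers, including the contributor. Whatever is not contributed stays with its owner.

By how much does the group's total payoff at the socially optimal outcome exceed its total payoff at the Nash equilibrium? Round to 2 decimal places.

The private return per contributed unit is 0.35 < 1, so contributing 0 is dominant for every player. At the Nash equilibrium everyone keeps their 40, and the group total is 11 × 40 = 440.
Each contributed unit returns 3.850 to the group as a whole (0.35 to each of 11 players), which exceeds 1, so the social optimum is full contribution: group total = 3.850 × 440 = 1694.00.
Efficiency loss = 1694.00 − 440 = 1254.00.

1254.00 dollars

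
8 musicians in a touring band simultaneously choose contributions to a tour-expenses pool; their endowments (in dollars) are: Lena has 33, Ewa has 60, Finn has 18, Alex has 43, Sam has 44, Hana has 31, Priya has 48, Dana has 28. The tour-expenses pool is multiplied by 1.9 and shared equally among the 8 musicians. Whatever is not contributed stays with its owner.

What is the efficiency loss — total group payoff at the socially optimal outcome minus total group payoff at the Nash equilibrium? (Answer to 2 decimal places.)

The private return per contributed unit is 1.9/8 = 0.2375 < 1 for every player regardless of endowment, so the Nash equilibrium is zero contribution and the group total is Σ E_j = 33 + 60 + 18 + 43 + 44 + 31 + 48 + 28 = 305.
Each contributed unit returns 1.900 to the group, so the social optimum is full contribution by everyone: group total = 1.900 × 305 = 579.50.
Efficiency loss = (1.900 − 1) × 305 = 274.50.

274.50 dollars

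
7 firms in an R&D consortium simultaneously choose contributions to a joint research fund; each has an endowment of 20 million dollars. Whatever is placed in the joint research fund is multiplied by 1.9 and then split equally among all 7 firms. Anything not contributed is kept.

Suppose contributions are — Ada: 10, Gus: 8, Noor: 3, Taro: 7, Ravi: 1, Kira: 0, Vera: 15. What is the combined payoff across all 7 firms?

179.60 million dollars

Total contributed: 10 + 8 + 3 + 7 + 1 + 0 + 15 = 44; total kept: 7 × 20 − 44 = 96.
The joint research fund pays out 1.9 × 44 = 83.60 in aggregate.
Group total = 96 + 83.60 = 179.60.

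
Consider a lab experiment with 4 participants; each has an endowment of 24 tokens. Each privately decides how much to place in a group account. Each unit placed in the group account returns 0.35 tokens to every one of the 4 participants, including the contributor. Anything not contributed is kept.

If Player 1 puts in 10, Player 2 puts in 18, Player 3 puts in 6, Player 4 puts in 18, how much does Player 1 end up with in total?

Total contributed: 10 + 18 + 6 + 18 = 52.
Each receives 0.35 × 52 = 18.20 from the group account.
Player 1 keeps 24 − 10 = 14, so Player 1's payoff is 14 + 18.20 = 32.20.

32.20 tokens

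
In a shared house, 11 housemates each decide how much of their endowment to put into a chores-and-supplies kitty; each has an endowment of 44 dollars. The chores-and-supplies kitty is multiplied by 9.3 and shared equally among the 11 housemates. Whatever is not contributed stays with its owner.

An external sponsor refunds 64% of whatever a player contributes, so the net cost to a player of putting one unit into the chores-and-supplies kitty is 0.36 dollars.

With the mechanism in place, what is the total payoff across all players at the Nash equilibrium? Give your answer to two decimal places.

4810.96 dollars

With the mechanism, a contributed unit returns (9.3/11) / 0.36 = 2.3485 per unit of net cost to the contributor — now above 1 — so contributing fully is weakly dominant for every player.
So the Nash equilibrium is full contribution by all 11; the group earns 11 × (44 × 0.64 + 9.3 × 44) = 4810.96.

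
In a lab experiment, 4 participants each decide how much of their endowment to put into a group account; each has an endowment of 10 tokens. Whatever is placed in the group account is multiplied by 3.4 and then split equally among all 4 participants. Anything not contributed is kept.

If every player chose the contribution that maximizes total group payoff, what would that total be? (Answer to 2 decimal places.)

Each contributed unit returns 3.400 to the group as a whole (0.8500 to each of 4 players), which exceeds 1, so the social optimum is full contribution: group total = 3.400 × 40 = 136.00.

136.00 tokens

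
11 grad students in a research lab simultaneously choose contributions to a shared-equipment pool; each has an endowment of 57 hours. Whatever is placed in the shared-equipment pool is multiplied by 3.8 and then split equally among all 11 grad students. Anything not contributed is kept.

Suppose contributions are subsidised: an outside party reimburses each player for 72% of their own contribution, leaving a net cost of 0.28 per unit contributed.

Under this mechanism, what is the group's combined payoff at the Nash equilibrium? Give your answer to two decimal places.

The effective private return per unit is now (3.8/11) / 0.28 = 1.2338 > 1, so every player's dominant strategy flips to full contribution.
At the Nash equilibrium everyone contributes 57. Group total payoff = 11 × (57 × 0.72 + 3.8 × 57) = 2834.04.

2834.04 hours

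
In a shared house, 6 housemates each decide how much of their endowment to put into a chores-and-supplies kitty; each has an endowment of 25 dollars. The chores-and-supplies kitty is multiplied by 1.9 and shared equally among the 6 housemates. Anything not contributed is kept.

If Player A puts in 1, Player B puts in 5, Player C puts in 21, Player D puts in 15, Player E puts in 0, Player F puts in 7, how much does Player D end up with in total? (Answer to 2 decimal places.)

Total contributed: 1 + 5 + 21 + 15 + 0 + 7 = 49.
Each receives 1.9 × 49 / 6 = 15.52 from the chores-and-supplies kitty.
Player D keeps 25 − 15 = 10, so Player D's payoff is 10 + 15.52 = 25.52.

25.52 dollars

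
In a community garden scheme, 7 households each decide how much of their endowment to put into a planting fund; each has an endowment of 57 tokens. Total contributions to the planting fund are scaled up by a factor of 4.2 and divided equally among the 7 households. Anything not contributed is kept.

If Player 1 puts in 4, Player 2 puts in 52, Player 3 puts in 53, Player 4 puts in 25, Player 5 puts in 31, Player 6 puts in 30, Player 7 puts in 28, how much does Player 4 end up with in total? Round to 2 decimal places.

Total contributed: 4 + 52 + 53 + 25 + 31 + 30 + 28 = 223.
Each receives 4.2 × 223 / 7 = 133.80 from the planting fund.
Player 4 keeps 57 − 25 = 32, so Player 4's payoff is 32 + 133.80 = 165.80.

165.80 tokens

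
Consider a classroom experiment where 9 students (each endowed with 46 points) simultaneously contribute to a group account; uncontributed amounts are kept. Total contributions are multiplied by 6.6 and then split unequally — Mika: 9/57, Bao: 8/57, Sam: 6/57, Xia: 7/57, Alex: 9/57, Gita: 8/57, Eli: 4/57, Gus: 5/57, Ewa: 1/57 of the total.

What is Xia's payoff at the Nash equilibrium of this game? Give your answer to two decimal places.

Player j's private return per contributed unit is 6.6 × (j's share). Contributing is weakly dominant for j when that share is at least 1/6.6 = 0.1515, and contributing 0 is dominant otherwise.
Mika and Alex clear that bar, contributing 46 each; the remaining 7 contribute 0. Total contributed: 92.
Xia keeps 46 and receives 6.6 × 92 × 7/57 = 74.57 from the group account, for a payoff of 120.57.

120.57 points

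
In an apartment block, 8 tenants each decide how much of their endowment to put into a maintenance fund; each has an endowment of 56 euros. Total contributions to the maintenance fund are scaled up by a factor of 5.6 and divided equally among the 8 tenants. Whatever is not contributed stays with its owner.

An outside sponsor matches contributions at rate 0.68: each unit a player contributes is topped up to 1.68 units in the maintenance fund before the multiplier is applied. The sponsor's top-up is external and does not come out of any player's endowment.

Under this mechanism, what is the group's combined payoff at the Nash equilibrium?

4214.78 euros

The effective private return per unit is now 5.6 × 1.68 / 8 = 1.1760 > 1, so every player's dominant strategy flips to full contribution.
So the Nash equilibrium is full contribution by all 8; the group earns 5.6 × 1.68 × 448 = 4214.78.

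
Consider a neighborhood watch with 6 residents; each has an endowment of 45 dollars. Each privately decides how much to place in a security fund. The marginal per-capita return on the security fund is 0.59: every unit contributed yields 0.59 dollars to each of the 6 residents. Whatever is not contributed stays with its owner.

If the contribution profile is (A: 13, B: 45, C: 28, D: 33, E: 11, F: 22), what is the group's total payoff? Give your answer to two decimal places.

656.08 dollars

Total contributed: 13 + 45 + 28 + 33 + 11 + 22 = 152; total kept: 6 × 45 − 152 = 118.
The security fund pays out 0.59 × 6 × 152 = 538.08 in aggregate.
Group total = 118 + 538.08 = 656.08.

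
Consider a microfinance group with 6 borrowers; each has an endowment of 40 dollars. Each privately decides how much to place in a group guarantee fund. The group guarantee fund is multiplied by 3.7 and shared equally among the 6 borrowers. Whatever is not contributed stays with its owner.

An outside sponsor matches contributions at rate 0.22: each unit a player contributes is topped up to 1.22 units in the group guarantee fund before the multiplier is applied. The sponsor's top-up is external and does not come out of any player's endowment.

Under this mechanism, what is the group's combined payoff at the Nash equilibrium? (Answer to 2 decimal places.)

240.00 dollars

Even with the mechanism, each unit contributed returns only 3.7 × 1.22 / 6 = 0.7523 per unit of net cost, so contributing nothing is still dominant.
At the Nash equilibrium no one contributes; group total payoff = 6 × 40 = 240.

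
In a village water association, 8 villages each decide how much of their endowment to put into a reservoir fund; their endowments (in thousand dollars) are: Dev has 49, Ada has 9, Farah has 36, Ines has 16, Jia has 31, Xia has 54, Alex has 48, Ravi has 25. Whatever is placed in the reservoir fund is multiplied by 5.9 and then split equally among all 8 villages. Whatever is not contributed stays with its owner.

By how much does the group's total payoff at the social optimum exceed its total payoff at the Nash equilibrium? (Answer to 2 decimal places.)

1313.20 thousand dollars

The private return per contributed unit is 5.9/8 = 0.7375 < 1 for every player regardless of endowment, so the Nash equilibrium is zero contribution and the group total is Σ E_j = 49 + 9 + 36 + 16 + 31 + 54 + 48 + 25 = 268.
Each contributed unit returns 5.900 to the group, so the social optimum is full contribution by everyone: group total = 5.900 × 268 = 1581.20.
Efficiency loss = (5.900 − 1) × 268 = 1313.20.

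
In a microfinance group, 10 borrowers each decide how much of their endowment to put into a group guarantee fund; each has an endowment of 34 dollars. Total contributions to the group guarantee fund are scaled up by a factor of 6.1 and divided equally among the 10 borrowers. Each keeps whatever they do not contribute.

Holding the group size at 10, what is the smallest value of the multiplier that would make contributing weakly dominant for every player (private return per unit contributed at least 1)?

A contributed unit returns (multiplier)/10 to its contributor.
This reaches 1 exactly when the multiplier is 10.

10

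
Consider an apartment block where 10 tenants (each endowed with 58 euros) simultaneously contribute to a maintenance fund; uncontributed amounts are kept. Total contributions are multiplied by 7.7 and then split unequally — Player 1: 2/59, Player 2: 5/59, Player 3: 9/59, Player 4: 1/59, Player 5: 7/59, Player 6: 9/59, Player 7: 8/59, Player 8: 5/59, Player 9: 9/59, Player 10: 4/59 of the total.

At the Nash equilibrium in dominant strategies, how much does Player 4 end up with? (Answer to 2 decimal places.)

Each unit j contributes comes back to j as 7.7 × (j's share), so j prefers to contribute only if that share exceeds 1/7.7 = 0.1299; otherwise keeping the unit dominates.
The shares above 0.1299 belong to Player 3, Player 6, Player 7 and Player 9, contributing 58 each; the remaining 6 contribute 0. Total contributed: 232.
Player 4 keeps 58 and receives 7.7 × 232 × 1/59 = 30.28 from the maintenance fund, for a payoff of 88.28.

88.28 euros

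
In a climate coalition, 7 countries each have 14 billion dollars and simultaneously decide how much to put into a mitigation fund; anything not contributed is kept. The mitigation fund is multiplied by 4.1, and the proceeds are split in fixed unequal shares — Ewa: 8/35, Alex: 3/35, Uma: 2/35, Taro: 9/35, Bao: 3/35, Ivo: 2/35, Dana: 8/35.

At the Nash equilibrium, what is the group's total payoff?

Player j's private return per contributed unit is 4.1 × (j's share). Contributing is weakly dominant for j when that share is at least 1/4.1 = 0.2439, and contributing 0 is dominant otherwise.
Only Taro (9/35) clears that bar, contributing 14; the remaining 6 contribute 0. Total contributed: 14.
The mitigation fund pays out 4.1 × 14 = 57.40 in total (split across the unequal shares, but the aggregate is all that matters for the group sum).
The 6 free-riders keep 14 each, adding 84. Group total = 84 + 57.40 = 141.40.

141.40 billion dollars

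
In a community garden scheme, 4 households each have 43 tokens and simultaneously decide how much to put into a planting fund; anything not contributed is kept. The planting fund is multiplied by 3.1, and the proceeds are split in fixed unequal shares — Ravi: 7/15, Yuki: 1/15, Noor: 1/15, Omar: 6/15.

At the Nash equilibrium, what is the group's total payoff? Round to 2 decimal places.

A player with share s gets back 3.1·s per unit contributed, so full contribution is dominant for anyone with s > 1/3.1 = 0.3226 and zero contribution is dominant for anyone below.
Ravi and Omar clear that bar, contributing 43 each; the remaining 2 contribute 0. Total contributed: 86.
The planting fund pays out 3.1 × 86 = 266.60 in total (split across the unequal shares, but the aggregate is all that matters for the group sum).
The 2 free-riders keep 43 each, adding 86. Group total = 86 + 266.60 = 352.60.

352.60 tokens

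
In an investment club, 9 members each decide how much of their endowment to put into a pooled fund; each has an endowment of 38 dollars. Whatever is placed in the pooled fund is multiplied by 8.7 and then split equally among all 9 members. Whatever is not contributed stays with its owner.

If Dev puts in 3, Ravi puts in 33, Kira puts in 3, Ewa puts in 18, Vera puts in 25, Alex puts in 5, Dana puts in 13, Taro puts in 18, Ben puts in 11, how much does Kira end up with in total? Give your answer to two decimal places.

159.70 dollars

Total contributed: 3 + 33 + 3 + 18 + 25 + 5 + 13 + 18 + 11 = 129.
Each receives 8.7 × 129 / 9 = 124.70 from the pooled fund.
Kira keeps 38 − 3 = 35, so Kira's payoff is 35 + 124.70 = 159.70.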